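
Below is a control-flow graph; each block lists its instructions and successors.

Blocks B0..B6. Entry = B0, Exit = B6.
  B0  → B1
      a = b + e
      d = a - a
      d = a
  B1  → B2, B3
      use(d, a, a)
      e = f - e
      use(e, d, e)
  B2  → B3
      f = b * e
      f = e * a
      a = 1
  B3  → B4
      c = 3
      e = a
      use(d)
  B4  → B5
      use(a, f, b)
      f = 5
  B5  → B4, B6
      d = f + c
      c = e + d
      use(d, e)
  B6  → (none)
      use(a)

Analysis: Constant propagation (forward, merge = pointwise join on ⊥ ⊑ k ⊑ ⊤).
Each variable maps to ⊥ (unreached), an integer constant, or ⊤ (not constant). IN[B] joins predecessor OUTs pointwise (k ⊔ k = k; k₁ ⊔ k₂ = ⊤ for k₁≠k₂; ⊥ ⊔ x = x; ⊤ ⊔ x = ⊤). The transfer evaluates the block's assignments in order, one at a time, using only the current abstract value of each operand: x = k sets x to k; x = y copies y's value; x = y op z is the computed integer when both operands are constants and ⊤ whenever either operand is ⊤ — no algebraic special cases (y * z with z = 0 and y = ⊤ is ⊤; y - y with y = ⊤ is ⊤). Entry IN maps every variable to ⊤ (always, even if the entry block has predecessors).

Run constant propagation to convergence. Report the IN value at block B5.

Answer: {a: ⊤, b: ⊤, c: ⊤, d: ⊤, e: ⊤, f: 5}

Trace:
Fixpoint table:
  B0:  IN=(all ⊤)  OUT=(all ⊤)
  B1:  IN=(all ⊤)  OUT=(all ⊤)
  B2:  IN=(all ⊤)  OUT={a:1; rest ⊤}
  B3:  IN=(all ⊤)  OUT={c:3; rest ⊤}
  B4:  IN=(all ⊤)  OUT={f:5; rest ⊤}
  B5:  IN={f:5; rest ⊤}  OUT={f:5; rest ⊤}
  B6:  IN={f:5; rest ⊤}  OUT={f:5; rest ⊤}

Merge at B5: IN[B5] = OUT[B4] = {a: ⊤, b: ⊤, c: ⊤, d: ⊤, e: ⊤, f: 5}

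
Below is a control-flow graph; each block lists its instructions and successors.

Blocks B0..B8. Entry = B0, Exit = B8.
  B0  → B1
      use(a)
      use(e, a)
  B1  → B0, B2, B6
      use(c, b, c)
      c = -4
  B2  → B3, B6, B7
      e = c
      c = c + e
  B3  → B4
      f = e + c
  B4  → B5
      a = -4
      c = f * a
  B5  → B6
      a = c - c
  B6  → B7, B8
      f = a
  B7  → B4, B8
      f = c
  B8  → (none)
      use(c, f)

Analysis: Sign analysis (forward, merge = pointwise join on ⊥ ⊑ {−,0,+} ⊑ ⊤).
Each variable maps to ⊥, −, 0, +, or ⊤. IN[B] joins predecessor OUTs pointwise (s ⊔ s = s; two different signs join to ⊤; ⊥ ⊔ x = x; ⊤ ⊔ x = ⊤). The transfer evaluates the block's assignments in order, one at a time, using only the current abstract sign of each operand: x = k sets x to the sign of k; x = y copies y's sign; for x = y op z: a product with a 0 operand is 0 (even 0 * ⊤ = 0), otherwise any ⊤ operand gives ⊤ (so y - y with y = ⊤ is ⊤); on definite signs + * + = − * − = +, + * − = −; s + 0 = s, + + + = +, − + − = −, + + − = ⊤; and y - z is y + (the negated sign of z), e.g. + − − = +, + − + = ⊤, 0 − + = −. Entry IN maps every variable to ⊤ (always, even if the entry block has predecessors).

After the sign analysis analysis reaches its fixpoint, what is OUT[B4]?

Answer: {a: -, b: ⊤, c: ⊤, d: ⊤, e: ⊤, f: ⊤}

Working:
Per-block solution:
  B0:   IN=(all ⊤)   OUT=(all ⊤)
  B1:   IN=(all ⊤)   OUT={c:-; rest ⊤}
  B2:   IN={c:-; rest ⊤}   OUT={c:-, e:-; rest ⊤}
  B3:   IN={c:-, e:-; rest ⊤}   OUT={c:-, e:-, f:-; rest ⊤}
  B4:   IN=(all ⊤)   OUT={a:-; rest ⊤}
  B5:   IN={a:-; rest ⊤}   OUT=(all ⊤)
  B6:   IN=(all ⊤)   OUT=(all ⊤)
  B7:   IN=(all ⊤)   OUT=(all ⊤)
  B8:   IN=(all ⊤)   OUT=(all ⊤)

Merge at B4: IN[B4] = OUT[B3] ⊔ OUT[B7] = {a: ⊤, b: ⊤, c: ⊤, d: ⊤, e: ⊤, f: ⊤}
Applying B4's transfer function to that IN value gives OUT[B4] (row B4 above).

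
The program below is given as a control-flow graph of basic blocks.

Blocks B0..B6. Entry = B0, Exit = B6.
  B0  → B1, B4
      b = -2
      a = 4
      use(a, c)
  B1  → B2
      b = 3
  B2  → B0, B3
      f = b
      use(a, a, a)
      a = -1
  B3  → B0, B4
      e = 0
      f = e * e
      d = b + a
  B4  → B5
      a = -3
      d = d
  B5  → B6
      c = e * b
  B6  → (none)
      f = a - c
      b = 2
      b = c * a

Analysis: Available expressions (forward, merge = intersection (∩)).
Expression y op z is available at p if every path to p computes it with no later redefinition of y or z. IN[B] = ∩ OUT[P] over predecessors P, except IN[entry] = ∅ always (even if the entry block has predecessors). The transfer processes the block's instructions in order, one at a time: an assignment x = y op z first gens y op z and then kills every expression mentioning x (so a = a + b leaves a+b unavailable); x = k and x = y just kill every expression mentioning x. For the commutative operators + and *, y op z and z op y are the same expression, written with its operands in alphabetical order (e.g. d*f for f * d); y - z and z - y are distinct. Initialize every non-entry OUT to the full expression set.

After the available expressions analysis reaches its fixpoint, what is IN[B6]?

Answer: {b*e}

Working:
Per-block solution:
  B0: | IN={} | OUT={}
  B1: | IN={} | OUT={}
  B2: | IN={} | OUT={}
  B3: | IN={} | OUT={a+b, e*e}
  B4: | IN={} | OUT={}
  B5: | IN={} | OUT={b*e}
  B6: | IN={b*e} | OUT={a*c, a-c}

Merge at B6: IN[B6] = OUT[B5] = {b*e}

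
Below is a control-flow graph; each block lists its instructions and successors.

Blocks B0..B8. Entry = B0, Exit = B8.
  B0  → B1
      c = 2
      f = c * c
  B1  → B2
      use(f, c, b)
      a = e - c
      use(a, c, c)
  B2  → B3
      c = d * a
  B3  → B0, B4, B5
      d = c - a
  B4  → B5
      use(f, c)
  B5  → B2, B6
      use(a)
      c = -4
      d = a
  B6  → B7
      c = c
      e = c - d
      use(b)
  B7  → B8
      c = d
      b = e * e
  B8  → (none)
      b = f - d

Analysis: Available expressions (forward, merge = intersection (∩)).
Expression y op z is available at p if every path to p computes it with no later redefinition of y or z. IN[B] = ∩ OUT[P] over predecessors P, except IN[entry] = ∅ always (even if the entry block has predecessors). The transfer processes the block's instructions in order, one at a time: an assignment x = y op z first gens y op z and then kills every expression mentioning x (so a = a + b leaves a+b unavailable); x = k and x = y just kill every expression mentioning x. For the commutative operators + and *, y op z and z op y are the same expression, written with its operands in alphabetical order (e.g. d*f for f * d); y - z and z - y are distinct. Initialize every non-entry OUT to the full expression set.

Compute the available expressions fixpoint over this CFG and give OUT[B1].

Answer: {c*c, e-c}

Derivation:
Converged values:
  B0:   IN={}   OUT={c*c}
  B1:   IN={c*c}   OUT={c*c, e-c}
  B2:   IN={}   OUT={a*d}
  B3:   IN={a*d}   OUT={c-a}
  B4:   IN={c-a}   OUT={c-a}
  B5:   IN={c-a}   OUT={}
  B6:   IN={}   OUT={c-d}
  B7:   IN={c-d}   OUT={e*e}
  B8:   IN={e*e}   OUT={e*e, f-d}

Merge at B1: IN[B1] = OUT[B0] = {c*c}
Applying B1's transfer function to that IN value gives OUT[B1] (row B1 above).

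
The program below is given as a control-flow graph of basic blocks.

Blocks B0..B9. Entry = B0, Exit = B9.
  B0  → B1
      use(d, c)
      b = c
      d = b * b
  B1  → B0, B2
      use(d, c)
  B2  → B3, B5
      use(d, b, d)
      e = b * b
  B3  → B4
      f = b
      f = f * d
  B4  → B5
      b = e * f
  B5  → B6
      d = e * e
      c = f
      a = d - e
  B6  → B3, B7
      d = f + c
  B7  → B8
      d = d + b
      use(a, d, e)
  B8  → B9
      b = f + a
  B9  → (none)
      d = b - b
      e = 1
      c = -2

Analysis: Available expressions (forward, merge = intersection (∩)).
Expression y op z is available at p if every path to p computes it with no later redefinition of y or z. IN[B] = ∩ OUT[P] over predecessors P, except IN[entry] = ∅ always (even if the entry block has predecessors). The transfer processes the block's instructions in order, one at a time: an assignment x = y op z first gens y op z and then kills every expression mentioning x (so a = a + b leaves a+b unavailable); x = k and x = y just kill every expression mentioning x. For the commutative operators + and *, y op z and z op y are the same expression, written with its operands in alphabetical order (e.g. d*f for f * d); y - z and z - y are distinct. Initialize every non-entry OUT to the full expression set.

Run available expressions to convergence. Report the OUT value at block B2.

Fixpoint table:
  B0:   IN={}   OUT={b*b}
  B1:   IN={b*b}   OUT={b*b}
  B2:   IN={b*b}   OUT={b*b}
  B3:   IN={}   OUT={}
  B4:   IN={}   OUT={e*f}
  B5:   IN={}   OUT={d-e, e*e}
  B6:   IN={d-e, e*e}   OUT={c+f, e*e}
  B7:   IN={c+f, e*e}   OUT={c+f, e*e}
  B8:   IN={c+f, e*e}   OUT={a+f, c+f, e*e}
  B9:   IN={a+f, c+f, e*e}   OUT={a+f, b-b}

Merge at B2: IN[B2] = OUT[B1] = {b*b}
Applying B2's transfer function to that IN value gives OUT[B2] (row B2 above).

Answer: {b*b}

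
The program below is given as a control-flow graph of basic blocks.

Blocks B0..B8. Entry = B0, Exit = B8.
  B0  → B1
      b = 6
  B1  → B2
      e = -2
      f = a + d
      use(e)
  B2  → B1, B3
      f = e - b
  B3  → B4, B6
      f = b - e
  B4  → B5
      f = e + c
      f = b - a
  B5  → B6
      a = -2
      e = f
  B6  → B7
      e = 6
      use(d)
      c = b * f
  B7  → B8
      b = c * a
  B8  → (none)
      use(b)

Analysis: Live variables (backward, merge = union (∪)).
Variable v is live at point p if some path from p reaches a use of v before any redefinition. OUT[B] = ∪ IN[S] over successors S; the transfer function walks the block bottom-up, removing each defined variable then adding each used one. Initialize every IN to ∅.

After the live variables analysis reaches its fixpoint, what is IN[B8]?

Per-block solution:
  B0:  IN={a, c, d}  OUT={a, b, c, d}
  B1:  IN={a, b, c, d}  OUT={a, b, c, d, e}
  B2:  IN={a, b, c, d, e}  OUT={a, b, c, d, e}
  B3:  IN={a, b, c, d, e}  OUT={a, b, c, d, e, f}
  B4:  IN={a, b, c, d, e}  OUT={b, d, f}
  B5:  IN={b, d, f}  OUT={a, b, d, f}
  B6:  IN={a, b, d, f}  OUT={a, c}
  B7:  IN={a, c}  OUT={b}
  B8:  IN={b}  OUT={}

B8 is the boundary node: OUT[B8] = {}
Applying B8's transfer function to that OUT value gives IN[B8] (row B8 above).

Answer: {b}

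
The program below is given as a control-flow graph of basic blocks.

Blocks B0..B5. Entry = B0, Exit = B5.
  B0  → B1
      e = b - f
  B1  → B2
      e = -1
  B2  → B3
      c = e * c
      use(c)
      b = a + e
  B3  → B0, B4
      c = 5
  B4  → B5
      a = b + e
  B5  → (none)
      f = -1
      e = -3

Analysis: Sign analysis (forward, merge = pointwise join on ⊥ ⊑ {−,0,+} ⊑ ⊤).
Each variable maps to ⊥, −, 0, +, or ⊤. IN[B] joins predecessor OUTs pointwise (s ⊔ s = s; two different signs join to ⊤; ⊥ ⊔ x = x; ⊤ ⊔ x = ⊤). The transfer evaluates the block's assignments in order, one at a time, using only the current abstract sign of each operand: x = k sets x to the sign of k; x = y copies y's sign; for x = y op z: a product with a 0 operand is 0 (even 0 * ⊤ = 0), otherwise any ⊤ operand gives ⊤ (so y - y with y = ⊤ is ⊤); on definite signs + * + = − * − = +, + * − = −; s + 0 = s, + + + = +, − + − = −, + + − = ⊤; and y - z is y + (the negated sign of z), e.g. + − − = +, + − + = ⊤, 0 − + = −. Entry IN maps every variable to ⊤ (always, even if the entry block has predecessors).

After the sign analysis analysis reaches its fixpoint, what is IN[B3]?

Answer: {a: ⊤, b: ⊤, c: ⊤, d: ⊤, e: -, f: ⊤}

Derivation:
Converged values:
  B0:   IN=(all ⊤)   OUT=(all ⊤)
  B1:   IN=(all ⊤)   OUT={e:-; rest ⊤}
  B2:   IN={e:-; rest ⊤}   OUT={e:-; rest ⊤}
  B3:   IN={e:-; rest ⊤}   OUT={c:+, e:-; rest ⊤}
  B4:   IN={c:+, e:-; rest ⊤}   OUT={c:+, e:-; rest ⊤}
  B5:   IN={c:+, e:-; rest ⊤}   OUT={c:+, e:-, f:-; rest ⊤}

Merge at B3: IN[B3] = OUT[B2] = {a: ⊤, b: ⊤, c: ⊤, d: ⊤, e: -, f: ⊤}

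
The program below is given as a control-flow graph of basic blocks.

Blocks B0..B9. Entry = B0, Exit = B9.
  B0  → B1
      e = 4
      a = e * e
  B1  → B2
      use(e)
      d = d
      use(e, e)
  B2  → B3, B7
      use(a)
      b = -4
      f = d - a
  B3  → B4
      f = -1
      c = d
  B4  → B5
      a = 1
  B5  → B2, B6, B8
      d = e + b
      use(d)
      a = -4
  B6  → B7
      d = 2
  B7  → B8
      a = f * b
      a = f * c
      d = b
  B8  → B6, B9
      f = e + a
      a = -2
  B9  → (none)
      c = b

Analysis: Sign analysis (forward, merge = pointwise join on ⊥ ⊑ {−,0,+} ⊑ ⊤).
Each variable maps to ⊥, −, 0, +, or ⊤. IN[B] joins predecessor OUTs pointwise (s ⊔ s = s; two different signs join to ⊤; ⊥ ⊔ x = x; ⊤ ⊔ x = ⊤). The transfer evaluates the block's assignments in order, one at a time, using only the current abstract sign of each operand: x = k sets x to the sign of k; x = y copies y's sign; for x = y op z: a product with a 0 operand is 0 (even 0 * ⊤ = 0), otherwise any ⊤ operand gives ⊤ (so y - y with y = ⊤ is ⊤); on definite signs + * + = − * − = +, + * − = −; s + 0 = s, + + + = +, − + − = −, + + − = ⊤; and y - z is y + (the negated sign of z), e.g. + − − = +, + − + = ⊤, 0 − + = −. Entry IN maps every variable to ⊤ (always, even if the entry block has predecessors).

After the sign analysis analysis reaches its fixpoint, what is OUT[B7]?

Fixpoint table:
  B0: | IN=(all ⊤) | OUT={a:+, e:+; rest ⊤}
  B1: | IN={a:+, e:+; rest ⊤} | OUT={a:+, e:+; rest ⊤}
  B2: | IN={e:+; rest ⊤} | OUT={b:-, e:+; rest ⊤}
  B3: | IN={b:-, e:+; rest ⊤} | OUT={b:-, e:+, f:-; rest ⊤}
  B4: | IN={b:-, e:+, f:-; rest ⊤} | OUT={a:+, b:-, e:+, f:-; rest ⊤}
  B5: | IN={a:+, b:-, e:+, f:-; rest ⊤} | OUT={a:-, b:-, e:+, f:-; rest ⊤}
  B6: | IN={a:-, b:-, e:+; rest ⊤} | OUT={a:-, b:-, d:+, e:+; rest ⊤}
  B7: | IN={b:-, e:+; rest ⊤} | OUT={b:-, d:-, e:+; rest ⊤}
  B8: | IN={b:-, e:+; rest ⊤} | OUT={a:-, b:-, e:+; rest ⊤}
  B9: | IN={a:-, b:-, e:+; rest ⊤} | OUT={a:-, b:-, c:-, e:+; rest ⊤}

Merge at B7: IN[B7] = OUT[B2] ⊔ OUT[B6] = {a: ⊤, b: -, c: ⊤, d: ⊤, e: +, f: ⊤}
Applying B7's transfer function to that IN value gives OUT[B7] (row B7 above).

Answer: {a: ⊤, b: -, c: ⊤, d: -, e: +, f: ⊤}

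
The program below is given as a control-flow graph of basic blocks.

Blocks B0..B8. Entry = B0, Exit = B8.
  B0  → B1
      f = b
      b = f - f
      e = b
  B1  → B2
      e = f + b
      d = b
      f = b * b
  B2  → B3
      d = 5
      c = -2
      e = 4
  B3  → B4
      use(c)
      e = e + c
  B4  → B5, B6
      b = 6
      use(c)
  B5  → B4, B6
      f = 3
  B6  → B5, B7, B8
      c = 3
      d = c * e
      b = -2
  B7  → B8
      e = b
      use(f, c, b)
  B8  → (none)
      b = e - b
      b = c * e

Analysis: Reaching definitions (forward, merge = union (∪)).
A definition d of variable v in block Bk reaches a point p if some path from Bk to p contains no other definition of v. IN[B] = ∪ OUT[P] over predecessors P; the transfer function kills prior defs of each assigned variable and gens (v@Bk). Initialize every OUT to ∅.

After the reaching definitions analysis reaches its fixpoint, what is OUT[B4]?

Answer: {b@B4, c@B2, c@B6, d@B2, d@B6, e@B3, f@B1, f@B5}

Derivation:
Converged values:
  B0: | IN={} | OUT={b@B0, e@B0, f@B0}
  B1: | IN={b@B0, e@B0, f@B0} | OUT={b@B0, d@B1, e@B1, f@B1}
  B2: | IN={b@B0, d@B1, e@B1, f@B1} | OUT={b@B0, c@B2, d@B2, e@B2, f@B1}
  B3: | IN={b@B0, c@B2, d@B2, e@B2, f@B1} | OUT={b@B0, c@B2, d@B2, e@B3, f@B1}
  B4: | IN={b@B0, b@B4, b@B6, c@B2, c@B6, d@B2, d@B6, e@B3, f@B1, f@B5} | OUT={b@B4, c@B2, c@B6, d@B2, d@B6, e@B3, f@B1, f@B5}
  B5: | IN={b@B4, b@B6, c@B2, c@B6, d@B2, d@B6, e@B3, f@B1, f@B5} | OUT={b@B4, b@B6, c@B2, c@B6, d@B2, d@B6, e@B3, f@B5}
  B6: | IN={b@B4, b@B6, c@B2, c@B6, d@B2, d@B6, e@B3, f@B1, f@B5} | OUT={b@B6, c@B6, d@B6, e@B3, f@B1, f@B5}
  B7: | IN={b@B6, c@B6, d@B6, e@B3, f@B1, f@B5} | OUT={b@B6, c@B6, d@B6, e@B7, f@B1, f@B5}
  B8: | IN={b@B6, c@B6, d@B6, e@B3, e@B7, f@B1, f@B5} | OUT={b@B8, c@B6, d@B6, e@B3, e@B7, f@B1, f@B5}

Merge at B4: IN[B4] = OUT[B3] ⊔ OUT[B5] = {b@B0, b@B4, b@B6, c@B2, c@B6, d@B2, d@B6, e@B3, f@B1, f@B5}
Applying B4's transfer function to that IN value gives OUT[B4] (row B4 above).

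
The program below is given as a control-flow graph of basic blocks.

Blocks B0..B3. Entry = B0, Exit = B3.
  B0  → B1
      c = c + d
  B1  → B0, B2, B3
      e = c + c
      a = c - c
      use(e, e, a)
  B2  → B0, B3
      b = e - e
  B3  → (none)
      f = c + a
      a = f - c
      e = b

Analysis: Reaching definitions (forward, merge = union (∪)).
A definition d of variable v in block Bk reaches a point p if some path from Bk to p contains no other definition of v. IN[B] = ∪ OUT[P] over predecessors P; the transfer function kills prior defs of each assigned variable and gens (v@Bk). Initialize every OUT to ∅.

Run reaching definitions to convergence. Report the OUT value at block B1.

Answer: {a@B1, b@B2, c@B0, e@B1}

Working:
Fixpoint table:
  B0: | IN={a@B1, b@B2, c@B0, e@B1} | OUT={a@B1, b@B2, c@B0, e@B1}
  B1: | IN={a@B1, b@B2, c@B0, e@B1} | OUT={a@B1, b@B2, c@B0, e@B1}
  B2: | IN={a@B1, b@B2, c@B0, e@B1} | OUT={a@B1, b@B2, c@B0, e@B1}
  B3: | IN={a@B1, b@B2, c@B0, e@B1} | OUT={a@B3, b@B2, c@B0, e@B3, f@B3}

Merge at B1: IN[B1] = OUT[B0] = {a@B1, b@B2, c@B0, e@B1}
Applying B1's transfer function to that IN value gives OUT[B1] (row B1 above).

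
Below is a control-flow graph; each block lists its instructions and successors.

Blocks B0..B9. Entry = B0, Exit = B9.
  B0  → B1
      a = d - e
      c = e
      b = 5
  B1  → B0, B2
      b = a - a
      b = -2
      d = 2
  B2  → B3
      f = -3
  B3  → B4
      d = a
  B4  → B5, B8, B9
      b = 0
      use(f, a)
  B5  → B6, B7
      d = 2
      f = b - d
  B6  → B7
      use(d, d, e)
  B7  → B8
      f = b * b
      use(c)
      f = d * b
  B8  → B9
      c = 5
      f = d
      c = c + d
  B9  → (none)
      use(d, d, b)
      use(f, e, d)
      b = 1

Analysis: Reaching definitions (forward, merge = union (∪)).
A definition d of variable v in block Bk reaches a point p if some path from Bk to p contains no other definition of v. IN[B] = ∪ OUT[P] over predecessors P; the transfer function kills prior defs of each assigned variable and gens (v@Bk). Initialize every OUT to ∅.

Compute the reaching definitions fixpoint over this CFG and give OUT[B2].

Fixpoint table:
  B0:   IN={a@B0, b@B1, c@B0, d@B1}   OUT={a@B0, b@B0, c@B0, d@B1}
  B1:   IN={a@B0, b@B0, c@B0, d@B1}   OUT={a@B0, b@B1, c@B0, d@B1}
  B2:   IN={a@B0, b@B1, c@B0, d@B1}   OUT={a@B0, b@B1, c@B0, d@B1, f@B2}
  B3:   IN={a@B0, b@B1, c@B0, d@B1, f@B2}   OUT={a@B0, b@B1, c@B0, d@B3, f@B2}
  B4:   IN={a@B0, b@B1, c@B0, d@B3, f@B2}   OUT={a@B0, b@B4, c@B0, d@B3, f@B2}
  B5:   IN={a@B0, b@B4, c@B0, d@B3, f@B2}   OUT={a@B0, b@B4, c@B0, d@B5, f@B5}
  B6:   IN={a@B0, b@B4, c@B0, d@B5, f@B5}   OUT={a@B0, b@B4, c@B0, d@B5, f@B5}
  B7:   IN={a@B0, b@B4, c@B0, d@B5, f@B5}   OUT={a@B0, b@B4, c@B0, d@B5, f@B7}
  B8:   IN={a@B0, b@B4, c@B0, d@B3, d@B5, f@B2, f@B7}   OUT={a@B0, b@B4, c@B8, d@B3, d@B5, f@B8}
  B9:   IN={a@B0, b@B4, c@B0, c@B8, d@B3, d@B5, f@B2, f@B8}   OUT={a@B0, b@B9, c@B0, c@B8, d@B3, d@B5, f@B2, f@B8}

Merge at B2: IN[B2] = OUT[B1] = {a@B0, b@B1, c@B0, d@B1}
Applying B2's transfer function to that IN value gives OUT[B2] (row B2 above).

Answer: {a@B0, b@B1, c@B0, d@B1, f@B2}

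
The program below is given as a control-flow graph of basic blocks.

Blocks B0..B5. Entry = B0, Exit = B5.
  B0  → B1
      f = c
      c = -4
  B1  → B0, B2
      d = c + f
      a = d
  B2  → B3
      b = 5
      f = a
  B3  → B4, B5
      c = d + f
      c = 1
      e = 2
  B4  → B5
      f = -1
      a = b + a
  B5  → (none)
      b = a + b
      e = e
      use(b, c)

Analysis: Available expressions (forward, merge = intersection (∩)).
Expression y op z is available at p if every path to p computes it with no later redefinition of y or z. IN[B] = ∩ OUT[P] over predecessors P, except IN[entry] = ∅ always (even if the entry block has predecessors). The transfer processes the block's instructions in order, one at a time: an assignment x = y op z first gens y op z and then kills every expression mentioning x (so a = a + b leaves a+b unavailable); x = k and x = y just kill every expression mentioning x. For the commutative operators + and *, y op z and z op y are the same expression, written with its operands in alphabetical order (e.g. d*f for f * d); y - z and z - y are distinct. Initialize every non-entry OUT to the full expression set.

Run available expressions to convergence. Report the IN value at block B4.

Answer: {d+f}

Trace:
Per-block solution:
  B0:   IN={}   OUT={}
  B1:   IN={}   OUT={c+f}
  B2:   IN={c+f}   OUT={}
  B3:   IN={}   OUT={d+f}
  B4:   IN={d+f}   OUT={}
  B5:   IN={}   OUT={}

Merge at B4: IN[B4] = OUT[B3] = {d+f}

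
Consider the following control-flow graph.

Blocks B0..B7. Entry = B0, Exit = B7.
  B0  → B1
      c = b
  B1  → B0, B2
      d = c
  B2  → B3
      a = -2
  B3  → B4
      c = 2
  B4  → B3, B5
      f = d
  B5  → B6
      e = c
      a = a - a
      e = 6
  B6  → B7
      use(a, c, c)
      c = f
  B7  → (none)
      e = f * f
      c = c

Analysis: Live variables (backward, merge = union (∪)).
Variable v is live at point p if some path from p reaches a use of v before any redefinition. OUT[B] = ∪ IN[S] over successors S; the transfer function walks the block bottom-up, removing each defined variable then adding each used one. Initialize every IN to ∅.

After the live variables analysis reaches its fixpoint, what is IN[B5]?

Per-block solution:
  B0:  IN={b}  OUT={b, c}
  B1:  IN={b, c}  OUT={b, d}
  B2:  IN={d}  OUT={a, d}
  B3:  IN={a, d}  OUT={a, c, d}
  B4:  IN={a, c, d}  OUT={a, c, d, f}
  B5:  IN={a, c, f}  OUT={a, c, f}
  B6:  IN={a, c, f}  OUT={c, f}
  B7:  IN={c, f}  OUT={}

Merge at B5: OUT[B5] = IN[B6] = {a, c, f}
Applying B5's transfer function to that OUT value gives IN[B5] (row B5 above).

Answer: {a, c, f}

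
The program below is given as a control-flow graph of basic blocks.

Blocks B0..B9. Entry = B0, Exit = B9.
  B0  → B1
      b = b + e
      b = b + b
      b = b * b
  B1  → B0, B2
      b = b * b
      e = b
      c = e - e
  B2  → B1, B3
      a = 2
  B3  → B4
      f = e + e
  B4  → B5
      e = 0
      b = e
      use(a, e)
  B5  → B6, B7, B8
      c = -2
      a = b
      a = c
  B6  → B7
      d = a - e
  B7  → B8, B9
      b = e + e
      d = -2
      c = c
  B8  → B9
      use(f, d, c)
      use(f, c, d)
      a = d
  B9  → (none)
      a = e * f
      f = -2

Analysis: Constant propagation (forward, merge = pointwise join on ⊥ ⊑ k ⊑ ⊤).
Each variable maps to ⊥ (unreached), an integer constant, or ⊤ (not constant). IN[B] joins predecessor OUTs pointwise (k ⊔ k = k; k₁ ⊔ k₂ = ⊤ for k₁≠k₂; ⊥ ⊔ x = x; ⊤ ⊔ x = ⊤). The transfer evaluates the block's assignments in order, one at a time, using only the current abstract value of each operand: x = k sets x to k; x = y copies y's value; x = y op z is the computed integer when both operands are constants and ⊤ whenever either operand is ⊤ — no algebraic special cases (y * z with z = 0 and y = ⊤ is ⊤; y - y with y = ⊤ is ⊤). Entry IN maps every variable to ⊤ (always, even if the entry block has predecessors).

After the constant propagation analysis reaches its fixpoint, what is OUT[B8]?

Fixpoint table:
  B0:  IN=(all ⊤)  OUT=(all ⊤)
  B1:  IN=(all ⊤)  OUT=(all ⊤)
  B2:  IN=(all ⊤)  OUT={a:2; rest ⊤}
  B3:  IN={a:2; rest ⊤}  OUT={a:2; rest ⊤}
  B4:  IN={a:2; rest ⊤}  OUT={a:2, b:0, e:0; rest ⊤}
  B5:  IN={a:2, b:0, e:0; rest ⊤}  OUT={a:-2, b:0, c:-2, e:0; rest ⊤}
  B6:  IN={a:-2, b:0, c:-2, e:0; rest ⊤}  OUT={a:-2, b:0, c:-2, d:-2, e:0; rest ⊤}
  B7:  IN={a:-2, b:0, c:-2, e:0; rest ⊤}  OUT={a:-2, b:0, c:-2, d:-2, e:0; rest ⊤}
  B8:  IN={a:-2, b:0, c:-2, e:0; rest ⊤}  OUT={b:0, c:-2, e:0; rest ⊤}
  B9:  IN={b:0, c:-2, e:0; rest ⊤}  OUT={b:0, c:-2, e:0, f:-2; rest ⊤}

Merge at B8: IN[B8] = OUT[B5] ⊔ OUT[B7] = {a: -2, b: 0, c: -2, d: ⊤, e: 0, f: ⊤}
Applying B8's transfer function to that IN value gives OUT[B8] (row B8 above).

Answer: {a: ⊤, b: 0, c: -2, d: ⊤, e: 0, f: ⊤}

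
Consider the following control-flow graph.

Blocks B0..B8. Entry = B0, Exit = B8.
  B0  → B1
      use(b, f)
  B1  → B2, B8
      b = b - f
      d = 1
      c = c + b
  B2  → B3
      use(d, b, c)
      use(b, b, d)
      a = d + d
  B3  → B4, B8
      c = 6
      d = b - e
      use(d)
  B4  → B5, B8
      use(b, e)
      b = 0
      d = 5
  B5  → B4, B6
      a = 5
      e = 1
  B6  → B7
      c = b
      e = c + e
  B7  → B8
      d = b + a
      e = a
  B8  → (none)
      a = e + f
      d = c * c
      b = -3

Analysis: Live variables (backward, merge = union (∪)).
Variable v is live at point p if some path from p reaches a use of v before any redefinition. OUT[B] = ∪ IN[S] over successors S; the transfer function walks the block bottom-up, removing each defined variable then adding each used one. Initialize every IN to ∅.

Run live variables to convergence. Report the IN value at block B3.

Fixpoint table:
  B0:  IN={b, c, e, f}  OUT={b, c, e, f}
  B1:  IN={b, c, e, f}  OUT={b, c, d, e, f}
  B2:  IN={b, c, d, e, f}  OUT={b, e, f}
  B3:  IN={b, e, f}  OUT={b, c, e, f}
  B4:  IN={b, c, e, f}  OUT={b, c, e, f}
  B5:  IN={b, c, f}  OUT={a, b, c, e, f}
  B6:  IN={a, b, e, f}  OUT={a, b, c, f}
  B7:  IN={a, b, c, f}  OUT={c, e, f}
  B8:  IN={c, e, f}  OUT={}

Merge at B3: OUT[B3] = IN[B4] ⊔ IN[B8] = {b, c, e, f}
Applying B3's transfer function to that OUT value gives IN[B3] (row B3 above).

Answer: {b, e, f}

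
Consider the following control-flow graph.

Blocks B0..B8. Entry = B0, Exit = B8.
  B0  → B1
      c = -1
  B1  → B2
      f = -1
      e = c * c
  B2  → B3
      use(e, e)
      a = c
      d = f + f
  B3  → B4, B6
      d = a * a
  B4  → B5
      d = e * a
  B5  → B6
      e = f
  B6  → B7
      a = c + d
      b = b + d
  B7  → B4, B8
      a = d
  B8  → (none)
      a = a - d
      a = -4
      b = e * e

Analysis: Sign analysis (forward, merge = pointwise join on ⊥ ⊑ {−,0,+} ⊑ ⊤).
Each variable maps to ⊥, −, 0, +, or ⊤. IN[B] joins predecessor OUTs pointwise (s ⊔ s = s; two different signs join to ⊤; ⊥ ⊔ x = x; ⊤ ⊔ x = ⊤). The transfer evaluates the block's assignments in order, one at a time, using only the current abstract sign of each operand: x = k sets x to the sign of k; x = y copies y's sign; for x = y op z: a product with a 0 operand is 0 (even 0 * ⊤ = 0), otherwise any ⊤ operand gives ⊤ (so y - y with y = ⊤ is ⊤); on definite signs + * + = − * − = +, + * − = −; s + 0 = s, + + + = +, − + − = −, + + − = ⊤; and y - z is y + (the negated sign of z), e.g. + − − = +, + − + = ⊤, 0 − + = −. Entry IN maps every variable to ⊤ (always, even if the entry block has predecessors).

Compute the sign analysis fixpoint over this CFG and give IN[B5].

Answer: {a: ⊤, b: ⊤, c: -, d: ⊤, e: ⊤, f: -}

Trace:
Per-block solution:
  B0: | IN=(all ⊤) | OUT={c:-; rest ⊤}
  B1: | IN={c:-; rest ⊤} | OUT={c:-, e:+, f:-; rest ⊤}
  B2: | IN={c:-, e:+, f:-; rest ⊤} | OUT={a:-, c:-, d:-, e:+, f:-; rest ⊤}
  B3: | IN={a:-, c:-, d:-, e:+, f:-; rest ⊤} | OUT={a:-, c:-, d:+, e:+, f:-; rest ⊤}
  B4: | IN={c:-, f:-; rest ⊤} | OUT={c:-, f:-; rest ⊤}
  B5: | IN={c:-, f:-; rest ⊤} | OUT={c:-, e:-, f:-; rest ⊤}
  B6: | IN={c:-, f:-; rest ⊤} | OUT={c:-, f:-; rest ⊤}
  B7: | IN={c:-, f:-; rest ⊤} | OUT={c:-, f:-; rest ⊤}
  B8: | IN={c:-, f:-; rest ⊤} | OUT={a:-, c:-, f:-; rest ⊤}

Merge at B5: IN[B5] = OUT[B4] = {a: ⊤, b: ⊤, c: -, d: ⊤, e: ⊤, f: -}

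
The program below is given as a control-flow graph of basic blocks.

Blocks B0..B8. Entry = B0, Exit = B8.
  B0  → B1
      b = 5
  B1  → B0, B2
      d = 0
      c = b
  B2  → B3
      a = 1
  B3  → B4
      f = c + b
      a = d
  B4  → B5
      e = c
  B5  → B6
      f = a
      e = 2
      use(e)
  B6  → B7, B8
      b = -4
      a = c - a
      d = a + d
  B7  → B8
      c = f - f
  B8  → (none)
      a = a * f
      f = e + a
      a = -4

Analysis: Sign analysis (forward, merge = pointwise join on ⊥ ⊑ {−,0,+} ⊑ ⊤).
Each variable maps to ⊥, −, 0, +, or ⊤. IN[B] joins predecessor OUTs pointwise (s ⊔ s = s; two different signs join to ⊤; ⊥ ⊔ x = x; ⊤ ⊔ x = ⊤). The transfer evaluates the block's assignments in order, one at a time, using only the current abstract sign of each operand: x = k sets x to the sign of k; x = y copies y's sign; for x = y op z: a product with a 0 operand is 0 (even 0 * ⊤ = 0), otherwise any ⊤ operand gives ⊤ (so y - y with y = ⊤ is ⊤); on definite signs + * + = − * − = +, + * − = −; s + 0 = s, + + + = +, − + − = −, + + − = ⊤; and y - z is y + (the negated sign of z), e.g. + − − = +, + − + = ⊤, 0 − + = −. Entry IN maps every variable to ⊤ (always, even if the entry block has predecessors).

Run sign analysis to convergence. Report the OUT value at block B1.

Answer: {a: ⊤, b: +, c: +, d: 0, e: ⊤, f: ⊤}

Working:
Fixpoint table:
  B0:  IN=(all ⊤)  OUT={b:+; rest ⊤}
  B1:  IN={b:+; rest ⊤}  OUT={b:+, c:+, d:0; rest ⊤}
  B2:  IN={b:+, c:+, d:0; rest ⊤}  OUT={a:+, b:+, c:+, d:0; rest ⊤}
  B3:  IN={a:+, b:+, c:+, d:0; rest ⊤}  OUT={a:0, b:+, c:+, d:0, f:+; rest ⊤}
  B4:  IN={a:0, b:+, c:+, d:0, f:+; rest ⊤}  OUT={a:0, b:+, c:+, d:0, e:+, f:+; rest ⊤}
  B5:  IN={a:0, b:+, c:+, d:0, e:+, f:+; rest ⊤}  OUT={a:0, b:+, c:+, d:0, e:+, f:0; rest ⊤}
  B6:  IN={a:0, b:+, c:+, d:0, e:+, f:0; rest ⊤}  OUT={a:+, b:-, c:+, d:+, e:+, f:0; rest ⊤}
  B7:  IN={a:+, b:-, c:+, d:+, e:+, f:0; rest ⊤}  OUT={a:+, b:-, c:0, d:+, e:+, f:0; rest ⊤}
  B8:  IN={a:+, b:-, d:+, e:+, f:0; rest ⊤}  OUT={a:-, b:-, d:+, e:+, f:+; rest ⊤}

Merge at B1: IN[B1] = OUT[B0] = {a: ⊤, b: +, c: ⊤, d: ⊤, e: ⊤, f: ⊤}
Applying B1's transfer function to that IN value gives OUT[B1] (row B1 above).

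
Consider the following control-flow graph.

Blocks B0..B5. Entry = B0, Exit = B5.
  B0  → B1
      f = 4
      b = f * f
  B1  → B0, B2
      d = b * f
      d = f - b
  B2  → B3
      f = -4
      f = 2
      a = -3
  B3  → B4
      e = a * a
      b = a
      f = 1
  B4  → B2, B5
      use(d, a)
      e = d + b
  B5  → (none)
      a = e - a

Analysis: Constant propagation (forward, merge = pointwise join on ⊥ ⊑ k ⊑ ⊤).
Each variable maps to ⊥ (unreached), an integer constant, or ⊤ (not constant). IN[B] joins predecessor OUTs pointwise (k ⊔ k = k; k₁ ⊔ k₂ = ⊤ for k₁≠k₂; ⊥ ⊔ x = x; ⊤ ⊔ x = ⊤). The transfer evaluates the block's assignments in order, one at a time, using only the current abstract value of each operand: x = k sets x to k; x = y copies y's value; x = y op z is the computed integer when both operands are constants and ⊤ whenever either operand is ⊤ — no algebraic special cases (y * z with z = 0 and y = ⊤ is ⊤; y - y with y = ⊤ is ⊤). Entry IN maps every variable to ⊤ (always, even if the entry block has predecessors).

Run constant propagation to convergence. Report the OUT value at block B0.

Fixpoint table:
  B0: | IN=(all ⊤) | OUT={b:16, f:4; rest ⊤}
  B1: | IN={b:16, f:4; rest ⊤} | OUT={b:16, d:-12, f:4; rest ⊤}
  B2: | IN={d:-12; rest ⊤} | OUT={a:-3, d:-12, f:2; rest ⊤}
  B3: | IN={a:-3, d:-12, f:2; rest ⊤} | OUT={a:-3, b:-3, d:-12, e:9, f:1; rest ⊤}
  B4: | IN={a:-3, b:-3, d:-12, e:9, f:1; rest ⊤} | OUT={a:-3, b:-3, d:-12, e:-15, f:1; rest ⊤}
  B5: | IN={a:-3, b:-3, d:-12, e:-15, f:1; rest ⊤} | OUT={a:-12, b:-3, d:-12, e:-15, f:1; rest ⊤}

Merge at B0 (entry node, so the boundary value (all ⊤) is joined with the incoming edge(s)): IN[B0] = (all ⊤) ⊔ OUT[B1] = {a: ⊤, b: ⊤, c: ⊤, d: ⊤, e: ⊤, f: ⊤}
Applying B0's transfer function to that IN value gives OUT[B0] (row B0 above).

Answer: {a: ⊤, b: 16, c: ⊤, d: ⊤, e: ⊤, f: 4}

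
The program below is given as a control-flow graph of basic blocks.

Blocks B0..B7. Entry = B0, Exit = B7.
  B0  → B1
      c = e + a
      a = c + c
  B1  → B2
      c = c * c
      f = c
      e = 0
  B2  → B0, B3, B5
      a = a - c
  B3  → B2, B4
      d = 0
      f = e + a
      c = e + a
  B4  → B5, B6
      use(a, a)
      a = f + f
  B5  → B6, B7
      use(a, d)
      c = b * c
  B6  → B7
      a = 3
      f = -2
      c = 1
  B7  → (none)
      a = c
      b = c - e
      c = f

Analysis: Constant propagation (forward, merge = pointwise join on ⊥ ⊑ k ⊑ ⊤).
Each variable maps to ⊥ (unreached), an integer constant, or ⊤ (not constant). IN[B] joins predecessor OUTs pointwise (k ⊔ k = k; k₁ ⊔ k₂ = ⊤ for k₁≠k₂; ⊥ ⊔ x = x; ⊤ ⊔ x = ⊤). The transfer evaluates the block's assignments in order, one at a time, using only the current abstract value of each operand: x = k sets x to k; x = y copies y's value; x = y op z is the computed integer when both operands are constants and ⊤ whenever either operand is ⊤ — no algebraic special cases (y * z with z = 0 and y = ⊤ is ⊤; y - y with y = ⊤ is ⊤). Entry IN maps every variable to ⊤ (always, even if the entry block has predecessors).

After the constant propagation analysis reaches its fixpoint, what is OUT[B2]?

Fixpoint table:
  B0:  IN=(all ⊤)  OUT=(all ⊤)
  B1:  IN=(all ⊤)  OUT={e:0; rest ⊤}
  B2:  IN={e:0; rest ⊤}  OUT={e:0; rest ⊤}
  B3:  IN={e:0; rest ⊤}  OUT={d:0, e:0; rest ⊤}
  B4:  IN={d:0, e:0; rest ⊤}  OUT={d:0, e:0; rest ⊤}
  B5:  IN={e:0; rest ⊤}  OUT={e:0; rest ⊤}
  B6:  IN={e:0; rest ⊤}  OUT={a:3, c:1, e:0, f:-2; rest ⊤}
  B7:  IN={e:0; rest ⊤}  OUT={e:0; rest ⊤}

Merge at B2: IN[B2] = OUT[B1] ⊔ OUT[B3] = {a: ⊤, b: ⊤, c: ⊤, d: ⊤, e: 0, f: ⊤}
Applying B2's transfer function to that IN value gives OUT[B2] (row B2 above).

Answer: {a: ⊤, b: ⊤, c: ⊤, d: ⊤, e: 0, f: ⊤}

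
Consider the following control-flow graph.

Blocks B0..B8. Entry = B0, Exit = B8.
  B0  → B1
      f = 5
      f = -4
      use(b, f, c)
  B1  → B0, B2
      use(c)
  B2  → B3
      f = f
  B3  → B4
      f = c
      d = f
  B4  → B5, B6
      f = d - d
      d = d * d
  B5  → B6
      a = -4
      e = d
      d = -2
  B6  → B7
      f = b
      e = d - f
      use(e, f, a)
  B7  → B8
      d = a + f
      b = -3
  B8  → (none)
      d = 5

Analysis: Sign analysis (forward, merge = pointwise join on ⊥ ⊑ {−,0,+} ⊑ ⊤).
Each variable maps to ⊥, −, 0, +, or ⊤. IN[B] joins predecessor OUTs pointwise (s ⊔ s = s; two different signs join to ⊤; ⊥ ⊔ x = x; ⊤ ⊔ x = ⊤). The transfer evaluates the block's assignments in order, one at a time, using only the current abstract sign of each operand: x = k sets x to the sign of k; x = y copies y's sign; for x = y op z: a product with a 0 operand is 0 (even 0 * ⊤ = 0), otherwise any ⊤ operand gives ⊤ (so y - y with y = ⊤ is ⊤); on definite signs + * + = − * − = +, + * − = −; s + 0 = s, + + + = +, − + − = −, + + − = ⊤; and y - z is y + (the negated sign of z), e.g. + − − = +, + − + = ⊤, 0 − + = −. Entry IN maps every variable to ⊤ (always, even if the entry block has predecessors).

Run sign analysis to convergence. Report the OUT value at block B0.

Fixpoint table:
  B0: | IN=(all ⊤) | OUT={f:-; rest ⊤}
  B1: | IN={f:-; rest ⊤} | OUT={f:-; rest ⊤}
  B2: | IN={f:-; rest ⊤} | OUT={f:-; rest ⊤}
  B3: | IN={f:-; rest ⊤} | OUT=(all ⊤)
  B4: | IN=(all ⊤) | OUT=(all ⊤)
  B5: | IN=(all ⊤) | OUT={a:-, d:-; rest ⊤}
  B6: | IN=(all ⊤) | OUT=(all ⊤)
  B7: | IN=(all ⊤) | OUT={b:-; rest ⊤}
  B8: | IN={b:-; rest ⊤} | OUT={b:-, d:+; rest ⊤}

Merge at B0 (entry node, so the boundary value (all ⊤) is joined with the incoming edge(s)): IN[B0] = (all ⊤) ⊔ OUT[B1] = {a: ⊤, b: ⊤, c: ⊤, d: ⊤, e: ⊤, f: ⊤}
Applying B0's transfer function to that IN value gives OUT[B0] (row B0 above).

Answer: {a: ⊤, b: ⊤, c: ⊤, d: ⊤, e: ⊤, f: -}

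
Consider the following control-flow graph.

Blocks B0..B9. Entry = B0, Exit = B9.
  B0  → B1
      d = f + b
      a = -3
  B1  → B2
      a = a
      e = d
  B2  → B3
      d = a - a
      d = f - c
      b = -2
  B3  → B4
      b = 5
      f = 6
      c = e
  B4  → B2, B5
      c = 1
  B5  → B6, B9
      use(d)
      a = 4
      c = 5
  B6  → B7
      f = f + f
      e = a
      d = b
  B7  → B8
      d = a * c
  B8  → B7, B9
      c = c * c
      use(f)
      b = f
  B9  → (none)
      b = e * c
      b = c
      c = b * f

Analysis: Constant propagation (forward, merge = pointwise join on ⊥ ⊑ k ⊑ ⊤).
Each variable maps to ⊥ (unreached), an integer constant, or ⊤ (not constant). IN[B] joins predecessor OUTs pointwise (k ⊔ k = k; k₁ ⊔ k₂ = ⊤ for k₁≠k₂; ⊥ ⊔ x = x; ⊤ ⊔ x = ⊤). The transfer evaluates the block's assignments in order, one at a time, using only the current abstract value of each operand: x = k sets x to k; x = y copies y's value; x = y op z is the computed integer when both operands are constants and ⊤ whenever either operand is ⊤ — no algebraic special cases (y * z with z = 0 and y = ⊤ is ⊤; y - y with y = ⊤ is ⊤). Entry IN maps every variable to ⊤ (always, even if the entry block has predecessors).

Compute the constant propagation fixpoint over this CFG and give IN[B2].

Per-block solution:
  B0:  IN=(all ⊤)  OUT={a:-3; rest ⊤}
  B1:  IN={a:-3; rest ⊤}  OUT={a:-3; rest ⊤}
  B2:  IN={a:-3; rest ⊤}  OUT={a:-3, b:-2; rest ⊤}
  B3:  IN={a:-3, b:-2; rest ⊤}  OUT={a:-3, b:5, f:6; rest ⊤}
  B4:  IN={a:-3, b:5, f:6; rest ⊤}  OUT={a:-3, b:5, c:1, f:6; rest ⊤}
  B5:  IN={a:-3, b:5, c:1, f:6; rest ⊤}  OUT={a:4, b:5, c:5, f:6; rest ⊤}
  B6:  IN={a:4, b:5, c:5, f:6; rest ⊤}  OUT={a:4, b:5, c:5, d:5, e:4, f:12; rest ⊤}
  B7:  IN={a:4, e:4, f:12; rest ⊤}  OUT={a:4, e:4, f:12; rest ⊤}
  B8:  IN={a:4, e:4, f:12; rest ⊤}  OUT={a:4, b:12, e:4, f:12; rest ⊤}
  B9:  IN={a:4; rest ⊤}  OUT={a:4; rest ⊤}

Merge at B2: IN[B2] = OUT[B1] ⊔ OUT[B4] = {a: -3, b: ⊤, c: ⊤, d: ⊤, e: ⊤, f: ⊤}

Answer: {a: -3, b: ⊤, c: ⊤, d: ⊤, e: ⊤, f: ⊤}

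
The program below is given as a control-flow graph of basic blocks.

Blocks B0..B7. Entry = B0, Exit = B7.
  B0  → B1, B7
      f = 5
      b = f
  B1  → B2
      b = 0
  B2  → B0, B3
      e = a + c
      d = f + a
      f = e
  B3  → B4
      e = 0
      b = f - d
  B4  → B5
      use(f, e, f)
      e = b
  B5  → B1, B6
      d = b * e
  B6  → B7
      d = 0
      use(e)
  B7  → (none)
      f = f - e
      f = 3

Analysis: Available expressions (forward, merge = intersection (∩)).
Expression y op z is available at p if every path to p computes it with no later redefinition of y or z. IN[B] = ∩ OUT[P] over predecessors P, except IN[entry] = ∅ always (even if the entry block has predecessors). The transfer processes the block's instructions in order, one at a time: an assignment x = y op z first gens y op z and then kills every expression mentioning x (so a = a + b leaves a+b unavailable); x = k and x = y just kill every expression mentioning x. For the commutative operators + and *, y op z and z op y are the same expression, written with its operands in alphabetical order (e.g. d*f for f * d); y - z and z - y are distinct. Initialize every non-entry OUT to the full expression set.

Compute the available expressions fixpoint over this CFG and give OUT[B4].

Answer: {a+c, f-d}

Working:
Converged values:
  B0: | IN={} | OUT={}
  B1: | IN={} | OUT={}
  B2: | IN={} | OUT={a+c}
  B3: | IN={a+c} | OUT={a+c, f-d}
  B4: | IN={a+c, f-d} | OUT={a+c, f-d}
  B5: | IN={a+c, f-d} | OUT={a+c, b*e}
  B6: | IN={a+c, b*e} | OUT={a+c, b*e}
  B7: | IN={} | OUT={}

Merge at B4: IN[B4] = OUT[B3] = {a+c, f-d}
Applying B4's transfer function to that IN value gives OUT[B4] (row B4 above).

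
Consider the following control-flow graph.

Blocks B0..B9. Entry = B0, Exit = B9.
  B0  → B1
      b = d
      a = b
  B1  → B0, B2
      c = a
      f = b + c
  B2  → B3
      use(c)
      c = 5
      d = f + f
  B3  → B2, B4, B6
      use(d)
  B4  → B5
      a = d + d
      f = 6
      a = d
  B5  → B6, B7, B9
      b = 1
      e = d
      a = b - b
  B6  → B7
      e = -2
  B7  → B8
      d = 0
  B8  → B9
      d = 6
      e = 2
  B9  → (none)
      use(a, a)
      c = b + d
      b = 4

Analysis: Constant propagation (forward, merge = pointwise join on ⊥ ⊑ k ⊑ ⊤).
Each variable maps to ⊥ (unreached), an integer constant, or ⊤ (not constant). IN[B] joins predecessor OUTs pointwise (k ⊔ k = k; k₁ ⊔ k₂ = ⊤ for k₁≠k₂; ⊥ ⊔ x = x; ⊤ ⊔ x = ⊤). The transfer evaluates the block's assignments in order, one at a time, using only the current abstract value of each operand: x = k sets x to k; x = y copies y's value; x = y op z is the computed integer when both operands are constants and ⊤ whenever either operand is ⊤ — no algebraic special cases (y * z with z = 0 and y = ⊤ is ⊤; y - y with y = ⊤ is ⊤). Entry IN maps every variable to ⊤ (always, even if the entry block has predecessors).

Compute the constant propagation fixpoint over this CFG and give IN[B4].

Answer: {a: ⊤, b: ⊤, c: 5, d: ⊤, e: ⊤, f: ⊤}

Working:
Per-block solution:
  B0: | IN=(all ⊤) | OUT=(all ⊤)
  B1: | IN=(all ⊤) | OUT=(all ⊤)
  B2: | IN=(all ⊤) | OUT={c:5; rest ⊤}
  B3: | IN={c:5; rest ⊤} | OUT={c:5; rest ⊤}
  B4: | IN={c:5; rest ⊤} | OUT={c:5, f:6; rest ⊤}
  B5: | IN={c:5, f:6; rest ⊤} | OUT={a:0, b:1, c:5, f:6; rest ⊤}
  B6: | IN={c:5; rest ⊤} | OUT={c:5, e:-2; rest ⊤}
  B7: | IN={c:5; rest ⊤} | OUT={c:5, d:0; rest ⊤}
  B8: | IN={c:5, d:0; rest ⊤} | OUT={c:5, d:6, e:2; rest ⊤}
  B9: | IN={c:5; rest ⊤} | OUT={b:4; rest ⊤}

Merge at B4: IN[B4] = OUT[B3] = {a: ⊤, b: ⊤, c: 5, d: ⊤, e: ⊤, f: ⊤}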